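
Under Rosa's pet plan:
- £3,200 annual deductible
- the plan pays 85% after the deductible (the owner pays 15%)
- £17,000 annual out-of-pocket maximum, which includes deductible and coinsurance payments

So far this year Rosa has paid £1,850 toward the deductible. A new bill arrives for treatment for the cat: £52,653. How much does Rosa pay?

£9,045.45

Remaining deductible: £3,200 − £1,850 = £1,350.
After the £1,350 deductible portion, £52,653 − £1,350 = £51,303 is subject to coinsurance.
Coinsurance: £51,303 × 15% = £7,695.45.
So the owner owes £1,350 + £7,695.45 = £9,045.45 before any cap.
Cumulative spending £1,850 + £9,045.45 = £10,895.45 stays under the £17,000 maximum.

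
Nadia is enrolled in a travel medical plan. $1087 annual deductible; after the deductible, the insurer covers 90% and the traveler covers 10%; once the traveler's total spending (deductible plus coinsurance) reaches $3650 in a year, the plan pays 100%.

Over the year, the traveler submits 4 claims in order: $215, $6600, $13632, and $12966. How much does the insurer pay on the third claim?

Claim 1 ($215): fully absorbed by the deductible. Cost to traveler: $215. OOP to date $215. Plan pays $215 − $215 = $0.
Claim 2 ($6600): $872 to deductible, leaving $5728; traveler's 10% is $572.80. Traveler pays $1444.80; OOP now $1659.80. Insurer: $6600 − $1444.80 = $5155.20.
Claim 3 ($13632): deductible met; 10% of $13632 = $1363.20. Cost to traveler: $1363.20. OOP to date $3023. Plan pays $13632 − $1363.20 = $12268.80.

$12268.80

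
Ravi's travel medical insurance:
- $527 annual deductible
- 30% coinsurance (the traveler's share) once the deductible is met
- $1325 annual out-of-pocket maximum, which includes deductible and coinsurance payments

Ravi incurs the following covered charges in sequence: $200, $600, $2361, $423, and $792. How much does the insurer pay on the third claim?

Bill 1, $200: fully absorbed by the deductible. Traveler pays $200; OOP now $200. Plan pays $200 − $200 = $0.
Bill 2, $600: $327 finishes the deductible; $273 goes to coinsurance; 30% of $273 = $81.90. Traveler owes $408.90 (running OOP $608.90). Insurer: $600 − $408.90 = $191.10.
Bill 3, $2361: deductible already satisfied, so traveler's share is 30% × $2361 = $708.30. Cost to traveler: $708.30. OOP to date $1317.20. Plan pays $2361 − $708.30 = $1652.70.

$1652.70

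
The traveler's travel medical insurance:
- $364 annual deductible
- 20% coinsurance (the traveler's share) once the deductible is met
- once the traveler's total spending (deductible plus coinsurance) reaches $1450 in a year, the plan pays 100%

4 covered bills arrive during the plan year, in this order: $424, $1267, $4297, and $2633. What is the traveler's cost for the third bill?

$820.60

#1 ($424): deductible takes $364, $60 remains; 20% of $60 = $12. Cost to traveler: $376. OOP to date $376.
#2 ($1267): 20% coinsurance on $1267 = $253.40. Traveler pays $253.40; OOP now $629.40.
#3 ($4297): deductible already satisfied, so traveler's share is 20% × $4297 = $859.40. Adding that to $629.40 gives $1488.80, past the $1450 cap; traveler pays only $1450 − $629.40 = $820.60.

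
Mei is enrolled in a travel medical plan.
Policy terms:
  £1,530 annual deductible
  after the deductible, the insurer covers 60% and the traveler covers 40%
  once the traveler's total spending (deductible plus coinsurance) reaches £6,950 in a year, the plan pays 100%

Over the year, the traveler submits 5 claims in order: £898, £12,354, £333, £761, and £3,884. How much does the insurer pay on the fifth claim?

£3,590.40

Claim 1 — £898: all of it applies to the deductible. Traveler pays £898; OOP now £898. Plan pays £898 − £898 = £0.
Claim 2 — £12,354: £632 to deductible, leaving £11,722; traveler's 40% is £4,688.80. Traveler pays £5,320.80; OOP now £6,218.80. Plan pays £12,354 − £5,320.80 = £7,033.20.
Claim 3 — £333: deductible met; 40% of £333 = £133.20. Traveler pays £133.20; OOP now £6,352. Plan pays £333 − £133.20 = £199.80.
Claim 4 — £761: deductible already satisfied, so traveler's share is 40% × £761 = £304.40. Traveler pays £304.40; OOP now £6,656.40. Plan pays £761 − £304.40 = £456.60.
Claim 5 — £3,884: deductible already satisfied, so traveler's share is 40% × £3,884 = £1,553.60. Adding that to £6,656.40 gives £8,210, past the £6,950 cap; traveler pays only £6,950 − £6,656.40 = £293.60. Plan pays £3,884 − £293.60 = £3,590.40.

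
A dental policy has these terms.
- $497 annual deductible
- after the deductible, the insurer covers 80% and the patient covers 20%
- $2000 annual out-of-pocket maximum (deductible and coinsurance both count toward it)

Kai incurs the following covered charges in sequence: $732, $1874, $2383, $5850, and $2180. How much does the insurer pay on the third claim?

$1906.40

Bill 1, $732: $497 to deductible, leaving $235; coinsurance $235 × 20% = $47. Cost to patient: $544. OOP to date $544. Insurer: $732 − $544 = $188.
Bill 2, $1874: deductible met; 20% of $1874 = $374.80. Patient owes $374.80 (running OOP $918.80). Plan pays $1874 − $374.80 = $1499.20.
Bill 3, $2383: deductible already satisfied, so patient's share is 20% × $2383 = $476.60. Patient owes $476.60 (running OOP $1395.40). Plan pays $2383 − $476.60 = $1906.40.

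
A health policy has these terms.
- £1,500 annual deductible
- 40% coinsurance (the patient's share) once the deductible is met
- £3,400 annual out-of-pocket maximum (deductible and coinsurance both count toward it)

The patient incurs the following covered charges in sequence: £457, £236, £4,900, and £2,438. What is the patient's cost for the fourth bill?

#1 (£457): entire amount goes to the deductible. Cost to patient: £457. OOP to date £457.
#2 (£236): entire amount goes to the deductible. Patient owes £236 (running OOP £693).
#3 (£4,900): deductible takes £807, £4,093 remains; 40% of £4,093 = £1,637.20. Patient pays £2,444.20; OOP now £3,137.20.
#4 (£2,438): deductible already satisfied, so patient's share is 40% × £2,438 = £975.20. Adding that to £3,137.20 gives £4,112.40, past the £3,400 cap; patient pays only £3,400 − £3,137.20 = £262.80.

£262.80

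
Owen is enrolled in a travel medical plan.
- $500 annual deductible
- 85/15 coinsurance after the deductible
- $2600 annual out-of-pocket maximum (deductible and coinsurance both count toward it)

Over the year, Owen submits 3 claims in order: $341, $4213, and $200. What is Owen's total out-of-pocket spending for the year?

Bill 1, $341: fully absorbed by the deductible. Cost to traveler: $341. OOP to date $341.
Bill 2, $4213: $159 finishes the deductible; $4054 goes to coinsurance; coinsurance $4054 × 15% = $608.10. Traveler owes $767.10 (running OOP $1108.10).
Bill 3, $200: deductible met; 15% of $200 = $30. Cost to traveler: $30. OOP to date $1138.10.
Summing the traveler's payments: $341 + $767.10 + $30 = $1138.10.

$1138.10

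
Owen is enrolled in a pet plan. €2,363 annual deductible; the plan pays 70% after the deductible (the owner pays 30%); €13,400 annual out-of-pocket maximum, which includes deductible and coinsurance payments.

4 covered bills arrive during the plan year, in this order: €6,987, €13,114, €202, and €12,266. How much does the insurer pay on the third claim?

€141.40

Bill 1, €6,987: €2,363 to deductible, leaving €4,624; 30% of €4,624 = €1,387.20. Cost to owner: €3,750.20. OOP to date €3,750.20. Plan pays €6,987 − €3,750.20 = €3,236.80.
Bill 2, €13,114: 30% coinsurance on €13,114 = €3,934.20. Owner pays €3,934.20; OOP now €7,684.40. Plan pays €13,114 − €3,934.20 = €9,179.80.
Bill 3, €202: 30% coinsurance on €202 = €60.60. Owner owes €60.60 (running OOP €7,745). Plan pays €202 − €60.60 = €141.40.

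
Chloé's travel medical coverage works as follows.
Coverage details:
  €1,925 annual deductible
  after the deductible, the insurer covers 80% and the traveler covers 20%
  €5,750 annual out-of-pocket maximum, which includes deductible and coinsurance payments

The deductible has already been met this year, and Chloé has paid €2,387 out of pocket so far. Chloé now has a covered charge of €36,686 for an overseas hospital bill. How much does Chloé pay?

With the deductible met, the entire €36,686 is subject to coinsurance.
20% of €36,686 = €7,337.20 falls to the traveler.
Year-to-date out-of-pocket would reach €2,387 + €7,337.20 = €9,724.20, above the €5,750 maximum, so the traveler pays only €5,750 − €2,387 = €3,363.

€3,363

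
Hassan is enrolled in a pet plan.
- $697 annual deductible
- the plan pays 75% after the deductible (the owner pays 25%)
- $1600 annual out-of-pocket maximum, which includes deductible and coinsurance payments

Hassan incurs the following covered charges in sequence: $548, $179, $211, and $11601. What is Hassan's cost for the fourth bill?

Claim 1 ($548): fully absorbed by the deductible. Owner pays $548; OOP now $548.
Claim 2 ($179): $149 finishes the deductible; $30 goes to coinsurance; 25% of $30 = $7.50. Cost to owner: $156.50. OOP to date $704.50.
Claim 3 ($211): 25% coinsurance on $211 = $52.75. Cost to owner: $52.75. OOP to date $757.25.
Claim 4 ($11601): 25% coinsurance on $11601 = $2900.25. Adding that to $757.25 gives $3657.50, past the $1600 cap; owner pays only $1600 − $757.25 = $842.75.

$842.75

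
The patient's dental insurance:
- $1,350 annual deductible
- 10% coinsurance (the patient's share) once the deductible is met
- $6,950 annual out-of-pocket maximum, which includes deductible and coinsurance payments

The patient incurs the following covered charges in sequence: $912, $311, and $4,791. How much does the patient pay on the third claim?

#1 ($912): entire amount goes to the deductible. Patient pays $912; OOP now $912.
#2 ($311): all of it applies to the deductible. Patient owes $311 (running OOP $1,223).
#3 ($4,791): $127 finishes the deductible; $4,664 goes to coinsurance; 10% of $4,664 = $466.40. Patient pays $593.40; OOP now $1,816.40.

$593.40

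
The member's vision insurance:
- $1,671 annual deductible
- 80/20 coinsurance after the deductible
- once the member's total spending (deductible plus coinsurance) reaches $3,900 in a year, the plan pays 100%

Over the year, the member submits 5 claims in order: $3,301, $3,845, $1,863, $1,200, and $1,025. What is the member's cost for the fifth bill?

Bill 1, $3,301: deductible takes $1,671, $1,630 remains; coinsurance $1,630 × 20% = $326. Cost to member: $1,997. OOP to date $1,997.
Bill 2, $3,845: deductible met; 20% of $3,845 = $769. Member pays $769; OOP now $2,766.
Bill 3, $1,863: deductible already satisfied, so member's share is 20% × $1,863 = $372.60. Cost to member: $372.60. OOP to date $3,138.60.
Bill 4, $1,200: deductible met; 20% of $1,200 = $240. Cost to member: $240. OOP to date $3,378.60.
Bill 5, $1,025: deductible met; 20% of $1,025 = $205. Member owes $205 (running OOP $3,583.60).

$205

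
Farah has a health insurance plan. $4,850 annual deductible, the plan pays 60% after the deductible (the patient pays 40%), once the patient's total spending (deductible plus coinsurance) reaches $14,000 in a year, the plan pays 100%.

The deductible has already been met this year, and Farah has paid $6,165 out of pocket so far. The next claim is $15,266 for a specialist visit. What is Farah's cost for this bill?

With the deductible met, the entire $15,266 is subject to coinsurance.
Coinsurance: $15,266 × 40% = $6,106.40.
Cumulative spending $6,165 + $6,106.40 = $12,271.40 stays under the $14,000 maximum.

$6,106.40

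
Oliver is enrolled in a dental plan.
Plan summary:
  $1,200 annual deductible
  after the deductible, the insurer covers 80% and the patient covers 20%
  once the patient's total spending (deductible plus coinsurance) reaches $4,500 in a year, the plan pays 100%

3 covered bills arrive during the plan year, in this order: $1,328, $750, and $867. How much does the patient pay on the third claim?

Claim 1 ($1,328): $1,200 to deductible, leaving $128; patient's 20% is $25.60. Patient pays $1,225.60; OOP now $1,225.60.
Claim 2 ($750): deductible met; 20% of $750 = $150. Patient pays $150; OOP now $1,375.60.
Claim 3 ($867): deductible met; 20% of $867 = $173.40. Patient pays $173.40; OOP now $1,549.

$173.40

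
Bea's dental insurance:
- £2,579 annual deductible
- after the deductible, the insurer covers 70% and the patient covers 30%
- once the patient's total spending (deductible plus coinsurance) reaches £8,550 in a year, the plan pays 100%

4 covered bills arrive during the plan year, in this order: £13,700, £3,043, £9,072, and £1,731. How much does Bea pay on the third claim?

Claim 1 (£13,700): deductible takes £2,579, £11,121 remains; coinsurance £11,121 × 30% = £3,336.30. Patient pays £5,915.30; OOP now £5,915.30.
Claim 2 (£3,043): 30% coinsurance on £3,043 = £912.90. Patient owes £912.90 (running OOP £6,828.20).
Claim 3 (£9,072): 30% coinsurance on £9,072 = £2,721.60. OOP would hit £9,549.80 > £8,550, so the cap limits the patient to £8,550 − £6,828.20 = £1,721.80.

£1,721.80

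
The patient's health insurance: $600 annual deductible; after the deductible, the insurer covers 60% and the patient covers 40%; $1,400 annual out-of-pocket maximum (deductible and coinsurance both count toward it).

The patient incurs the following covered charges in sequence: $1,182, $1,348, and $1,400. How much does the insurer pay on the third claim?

$1,372

Claim 1 — $1,182: deductible takes $600, $582 remains; patient's 40% is $232.80. Patient owes $832.80 (running OOP $832.80). Plan pays $1,182 − $832.80 = $349.20.
Claim 2 — $1,348: deductible already satisfied, so patient's share is 40% × $1,348 = $539.20. Cost to patient: $539.20. OOP to date $1,372. Plan pays $1,348 − $539.20 = $808.80.
Claim 3 — $1,400: deductible already satisfied, so patient's share is 40% × $1,400 = $560. OOP would hit $1,932 > $1,400, so the cap limits the patient to $1,400 − $1,372 = $28. Plan pays $1,400 − $28 = $1,372.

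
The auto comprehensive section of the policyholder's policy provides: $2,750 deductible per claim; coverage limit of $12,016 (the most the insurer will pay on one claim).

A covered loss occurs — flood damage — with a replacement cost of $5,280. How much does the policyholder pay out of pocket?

$2,750

Less the $2,750 deductible: $5,280 − $2,750 = $2,530.
$2,530 is within the $12,016 limit, so the insurer pays $2,530.
The policyholder bears the rest of the original loss: $5,280 − $2,530 = $2,750.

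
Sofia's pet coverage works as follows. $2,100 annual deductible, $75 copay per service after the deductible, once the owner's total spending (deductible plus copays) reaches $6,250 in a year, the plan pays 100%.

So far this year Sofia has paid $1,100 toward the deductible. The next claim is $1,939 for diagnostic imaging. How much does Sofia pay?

$1,100 of the $2,100 deductible is already met, leaving $1,000.
The remaining $939 (= $1,939 − $1,000) moves to the copay.
Copay on this service: $75.
Owner responsibility before any cap: $1,000 + $75 = $1,075.
Total out-of-pocket so far would be $1,100 + $1,075 = $2,175, below the $6,250 cap — no reduction.

$1,075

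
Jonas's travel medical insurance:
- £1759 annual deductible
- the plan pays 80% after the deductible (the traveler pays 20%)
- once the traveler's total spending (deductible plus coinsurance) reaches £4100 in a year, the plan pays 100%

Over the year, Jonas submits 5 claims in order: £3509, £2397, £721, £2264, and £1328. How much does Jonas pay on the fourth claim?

#1 (£3509): £1759 finishes the deductible; £1750 goes to coinsurance; traveler's 20% is £350. Traveler owes £2109 (running OOP £2109).
#2 (£2397): deductible already satisfied, so traveler's share is 20% × £2397 = £479.40. Cost to traveler: £479.40. OOP to date £2588.40.
#3 (£721): deductible met; 20% of £721 = £144.20. Cost to traveler: £144.20. OOP to date £2732.60.
#4 (£2264): deductible already satisfied, so traveler's share is 20% × £2264 = £452.80. Traveler owes £452.80 (running OOP £3185.40).

£452.80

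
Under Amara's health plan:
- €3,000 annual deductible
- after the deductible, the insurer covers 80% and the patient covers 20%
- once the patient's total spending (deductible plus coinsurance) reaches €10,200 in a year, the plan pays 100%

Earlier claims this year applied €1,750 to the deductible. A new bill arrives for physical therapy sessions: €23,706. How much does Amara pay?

Deductible still to meet: €3,000 − €1,750 = €1,250.
After the €1,250 deductible portion, €23,706 − €1,250 = €22,456 is subject to coinsurance.
20% of €22,456 = €4,491.20 falls to the patient.
So the patient owes €1,250 + €4,491.20 = €5,741.20 before any cap.
Total out-of-pocket so far would be €1,750 + €5,741.20 = €7,491.20, below the €10,200 cap — no reduction.

€5,741.20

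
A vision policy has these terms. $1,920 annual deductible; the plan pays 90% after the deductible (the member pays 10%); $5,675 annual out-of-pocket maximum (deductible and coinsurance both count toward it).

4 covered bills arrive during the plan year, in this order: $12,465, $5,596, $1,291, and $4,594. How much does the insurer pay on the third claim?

Bill 1, $12,465: deductible takes $1,920, $10,545 remains; 10% of $10,545 = $1,054.50. Member pays $2,974.50; OOP now $2,974.50. Insurer: $12,465 − $2,974.50 = $9,490.50.
Bill 2, $5,596: 10% coinsurance on $5,596 = $559.60. Member owes $559.60 (running OOP $3,534.10). Plan pays $5,596 − $559.60 = $5,036.40.
Bill 3, $1,291: deductible met; 10% of $1,291 = $129.10. Member pays $129.10; OOP now $3,663.20. Plan pays $1,291 − $129.10 = $1,161.90.

$1,161.90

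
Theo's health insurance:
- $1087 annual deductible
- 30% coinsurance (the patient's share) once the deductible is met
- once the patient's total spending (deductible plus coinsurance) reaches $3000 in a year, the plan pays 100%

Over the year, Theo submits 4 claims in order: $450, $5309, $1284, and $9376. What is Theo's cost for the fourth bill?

$126.20

Bill 1, $450: fully absorbed by the deductible. Patient pays $450; OOP now $450.
Bill 2, $5309: $637 finishes the deductible; $4672 goes to coinsurance; 30% of $4672 = $1401.60. Cost to patient: $2038.60. OOP to date $2488.60.
Bill 3, $1284: deductible already satisfied, so patient's share is 30% × $1284 = $385.20. Patient owes $385.20 (running OOP $2873.80).
Bill 4, $9376: 30% coinsurance on $9376 = $2812.80. Adding that to $2873.80 gives $5686.60, past the $3000 cap; patient pays only $3000 − $2873.80 = $126.20.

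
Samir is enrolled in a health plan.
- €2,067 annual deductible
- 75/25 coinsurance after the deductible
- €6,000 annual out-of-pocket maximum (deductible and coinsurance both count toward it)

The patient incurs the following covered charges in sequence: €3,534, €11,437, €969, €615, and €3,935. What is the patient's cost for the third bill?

Claim 1 — €3,534: deductible takes €2,067, €1,467 remains; coinsurance €1,467 × 25% = €366.75. Patient owes €2,433.75 (running OOP €2,433.75).
Claim 2 — €11,437: deductible met; 25% of €11,437 = €2,859.25. Cost to patient: €2,859.25. OOP to date €5,293.
Claim 3 — €969: deductible already satisfied, so patient's share is 25% × €969 = €242.25. Patient owes €242.25 (running OOP €5,535.25).

€242.25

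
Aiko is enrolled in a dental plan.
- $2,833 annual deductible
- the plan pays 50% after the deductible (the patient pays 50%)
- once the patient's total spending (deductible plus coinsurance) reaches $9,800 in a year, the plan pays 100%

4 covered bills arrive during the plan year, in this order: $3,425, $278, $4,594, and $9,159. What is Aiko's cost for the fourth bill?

$4,235

Claim 1 — $3,425: $2,833 to deductible, leaving $592; patient's 50% is $296. Patient owes $3,129 (running OOP $3,129).
Claim 2 — $278: deductible already satisfied, so patient's share is 50% × $278 = $139. Patient pays $139; OOP now $3,268.
Claim 3 — $4,594: 50% coinsurance on $4,594 = $2,297. Patient pays $2,297; OOP now $5,565.
Claim 4 — $9,159: 50% coinsurance on $9,159 = $4,579.50. Adding that to $5,565 gives $10,144.50, past the $9,800 cap; patient pays only $9,800 − $5,565 = $4,235.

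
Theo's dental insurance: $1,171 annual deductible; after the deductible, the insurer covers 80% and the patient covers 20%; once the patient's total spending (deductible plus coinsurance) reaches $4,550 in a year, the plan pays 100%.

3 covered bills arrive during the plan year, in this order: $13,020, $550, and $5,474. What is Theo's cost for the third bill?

Claim 1 ($13,020): deductible takes $1,171, $11,849 remains; patient's 20% is $2,369.80. Cost to patient: $3,540.80. OOP to date $3,540.80.
Claim 2 ($550): deductible met; 20% of $550 = $110. Patient pays $110; OOP now $3,650.80.
Claim 3 ($5,474): 20% coinsurance on $5,474 = $1,094.80. OOP would hit $4,745.60 > $4,550, so the cap limits the patient to $4,550 − $3,650.80 = $899.20.

$899.20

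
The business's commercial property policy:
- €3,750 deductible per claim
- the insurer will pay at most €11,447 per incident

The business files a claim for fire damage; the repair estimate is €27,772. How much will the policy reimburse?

Less the €3,750 deductible: €27,772 − €3,750 = €24,022.
€24,022 exceeds the €11,447 limit, so the insurer pays the limit: €11,447.

€11,447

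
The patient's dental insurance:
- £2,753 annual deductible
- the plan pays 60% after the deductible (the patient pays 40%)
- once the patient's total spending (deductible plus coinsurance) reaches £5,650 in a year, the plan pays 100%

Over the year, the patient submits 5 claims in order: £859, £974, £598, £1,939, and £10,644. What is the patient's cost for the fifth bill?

Bill 1, £859: all of it applies to the deductible. Cost to patient: £859. OOP to date £859.
Bill 2, £974: all of it applies to the deductible. Cost to patient: £974. OOP to date £1,833.
Bill 3, £598: entire amount goes to the deductible. Patient owes £598 (running OOP £2,431).
Bill 4, £1,939: deductible takes £322, £1,617 remains; patient's 40% is £646.80. Patient pays £968.80; OOP now £3,399.80.
Bill 5, £10,644: deductible already satisfied, so patient's share is 40% × £10,644 = £4,257.60. OOP would hit £7,657.40 > £5,650, so the cap limits the patient to £5,650 − £3,399.80 = £2,250.20.

£2,250.20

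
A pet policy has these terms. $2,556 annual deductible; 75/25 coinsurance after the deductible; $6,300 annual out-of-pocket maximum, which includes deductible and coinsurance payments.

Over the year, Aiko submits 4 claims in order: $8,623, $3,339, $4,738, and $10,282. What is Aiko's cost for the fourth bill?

$208

Claim 1 ($8,623): $2,556 finishes the deductible; $6,067 goes to coinsurance; 25% of $6,067 = $1,516.75. Cost to owner: $4,072.75. OOP to date $4,072.75.
Claim 2 ($3,339): deductible already satisfied, so owner's share is 25% × $3,339 = $834.75. Cost to owner: $834.75. OOP to date $4,907.50.
Claim 3 ($4,738): deductible already satisfied, so owner's share is 25% × $4,738 = $1,184.50. Owner pays $1,184.50; OOP now $6,092.
Claim 4 ($10,282): 25% coinsurance on $10,282 = $2,570.50. OOP would hit $8,662.50 > $6,300, so the cap limits the owner to $6,300 − $6,092 = $208.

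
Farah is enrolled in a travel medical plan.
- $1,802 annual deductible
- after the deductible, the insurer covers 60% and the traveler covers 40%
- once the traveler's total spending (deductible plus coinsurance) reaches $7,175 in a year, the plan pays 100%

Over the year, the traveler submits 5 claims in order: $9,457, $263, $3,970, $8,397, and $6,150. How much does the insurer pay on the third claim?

Claim 1 — $9,457: $1,802 finishes the deductible; $7,655 goes to coinsurance; traveler's 40% is $3,062. Cost to traveler: $4,864. OOP to date $4,864. Plan pays $9,457 − $4,864 = $4,593.
Claim 2 — $263: deductible already satisfied, so traveler's share is 40% × $263 = $105.20. Traveler pays $105.20; OOP now $4,969.20. Insurer: $263 − $105.20 = $157.80.
Claim 3 — $3,970: 40% coinsurance on $3,970 = $1,588. Cost to traveler: $1,588. OOP to date $6,557.20. Insurer: $3,970 − $1,588 = $2,382.

$2,382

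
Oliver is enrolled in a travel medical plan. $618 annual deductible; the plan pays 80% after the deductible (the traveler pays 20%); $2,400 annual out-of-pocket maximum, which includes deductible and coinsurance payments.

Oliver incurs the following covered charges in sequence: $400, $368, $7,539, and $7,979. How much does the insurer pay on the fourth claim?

#1 ($400): all of it applies to the deductible. Traveler owes $400 (running OOP $400). Plan pays $400 − $400 = $0.
#2 ($368): $218 finishes the deductible; $150 goes to coinsurance; coinsurance $150 × 20% = $30. Traveler owes $248 (running OOP $648). Insurer: $368 − $248 = $120.
#3 ($7,539): deductible already satisfied, so traveler's share is 20% × $7,539 = $1,507.80. Traveler pays $1,507.80; OOP now $2,155.80. Insurer: $7,539 − $1,507.80 = $6,031.20.
#4 ($7,979): deductible met; 20% of $7,979 = $1,595.80. Adding that to $2,155.80 gives $3,751.60, past the $2,400 cap; traveler pays only $2,400 − $2,155.80 = $244.20. Insurer: $7,979 − $244.20 = $7,734.80.

$7,734.80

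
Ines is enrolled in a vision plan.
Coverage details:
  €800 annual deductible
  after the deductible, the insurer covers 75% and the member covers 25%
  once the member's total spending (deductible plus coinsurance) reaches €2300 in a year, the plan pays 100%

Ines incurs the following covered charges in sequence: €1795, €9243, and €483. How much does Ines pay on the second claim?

€1251.25

#1 (€1795): €800 finishes the deductible; €995 goes to coinsurance; member's 25% is €248.75. Cost to member: €1048.75. OOP to date €1048.75.
#2 (€9243): 25% coinsurance on €9243 = €2310.75. OOP would hit €3359.50 > €2300, so the cap limits the member to €2300 − €1048.75 = €1251.25.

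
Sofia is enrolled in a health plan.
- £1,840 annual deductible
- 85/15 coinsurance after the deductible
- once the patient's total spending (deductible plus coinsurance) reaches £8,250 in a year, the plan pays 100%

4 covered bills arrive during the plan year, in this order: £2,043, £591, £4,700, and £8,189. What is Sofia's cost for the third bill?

£705

Claim 1 (£2,043): £1,840 finishes the deductible; £203 goes to coinsurance; 15% of £203 = £30.45. Patient owes £1,870.45 (running OOP £1,870.45).
Claim 2 (£591): deductible met; 15% of £591 = £88.65. Cost to patient: £88.65. OOP to date £1,959.10.
Claim 3 (£4,700): deductible already satisfied, so patient's share is 15% × £4,700 = £705. Patient pays £705; OOP now £2,664.10.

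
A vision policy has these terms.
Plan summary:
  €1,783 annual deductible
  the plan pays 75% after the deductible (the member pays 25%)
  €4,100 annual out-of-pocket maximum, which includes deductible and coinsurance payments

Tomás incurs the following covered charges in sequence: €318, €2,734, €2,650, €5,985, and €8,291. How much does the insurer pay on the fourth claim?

€4,647.75

Bill 1, €318: all of it applies to the deductible. Member owes €318 (running OOP €318). Plan pays €318 − €318 = €0.
Bill 2, €2,734: €1,465 to deductible, leaving €1,269; 25% of €1,269 = €317.25. Member owes €1,782.25 (running OOP €2,100.25). Insurer: €2,734 − €1,782.25 = €951.75.
Bill 3, €2,650: 25% coinsurance on €2,650 = €662.50. Cost to member: €662.50. OOP to date €2,762.75. Insurer: €2,650 − €662.50 = €1,987.50.
Bill 4, €5,985: deductible met; 25% of €5,985 = €1,496.25. That would push OOP to €4,259, over the €4,100 cap, so member pays €4,100 − €2,762.75 = €1,337.25. Insurer: €5,985 − €1,337.25 = €4,647.75.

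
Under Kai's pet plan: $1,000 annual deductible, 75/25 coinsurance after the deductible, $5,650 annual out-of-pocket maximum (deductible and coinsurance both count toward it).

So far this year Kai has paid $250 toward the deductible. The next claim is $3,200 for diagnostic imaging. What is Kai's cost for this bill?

$250 of the $1,000 deductible is already met, leaving $750.
That leaves $3,200 − $750 = $2,450 for coinsurance.
Owner's 25% share of $2,450 is $612.50.
Owner responsibility before any cap: $750 + $612.50 = $1,362.50.
Cumulative spending $250 + $1,362.50 = $1,612.50 stays under the $5,650 maximum.

$1,362.50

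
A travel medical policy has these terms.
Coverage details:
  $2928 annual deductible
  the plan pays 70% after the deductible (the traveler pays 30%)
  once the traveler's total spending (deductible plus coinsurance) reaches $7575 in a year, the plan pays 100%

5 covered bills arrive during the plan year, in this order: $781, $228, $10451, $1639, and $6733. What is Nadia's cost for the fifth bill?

$1595.70

#1 ($781): fully absorbed by the deductible. Traveler owes $781 (running OOP $781).
#2 ($228): fully absorbed by the deductible. Traveler pays $228; OOP now $1009.
#3 ($10451): deductible takes $1919, $8532 remains; traveler's 30% is $2559.60. Traveler owes $4478.60 (running OOP $5487.60).
#4 ($1639): deductible already satisfied, so traveler's share is 30% × $1639 = $491.70. Traveler pays $491.70; OOP now $5979.30.
#5 ($6733): deductible already satisfied, so traveler's share is 30% × $6733 = $2019.90. That would push OOP to $7999.20, over the $7575 cap, so traveler pays $7575 − $5979.30 = $1595.70.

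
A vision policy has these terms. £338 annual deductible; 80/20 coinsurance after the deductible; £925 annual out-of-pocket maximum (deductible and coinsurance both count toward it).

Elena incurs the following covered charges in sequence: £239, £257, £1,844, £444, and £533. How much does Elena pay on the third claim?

Claim 1 — £239: fully absorbed by the deductible. Member owes £239 (running OOP £239).
Claim 2 — £257: £99 finishes the deductible; £158 goes to coinsurance; member's 20% is £31.60. Cost to member: £130.60. OOP to date £369.60.
Claim 3 — £1,844: 20% coinsurance on £1,844 = £368.80. Member pays £368.80; OOP now £738.40.

£368.80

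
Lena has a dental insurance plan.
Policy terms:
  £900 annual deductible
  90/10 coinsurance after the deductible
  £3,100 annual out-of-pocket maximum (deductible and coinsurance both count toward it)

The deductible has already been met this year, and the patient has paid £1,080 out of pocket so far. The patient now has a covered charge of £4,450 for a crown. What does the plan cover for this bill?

£4,005

The deductible is already satisfied, so the full bill goes to coinsurance.
Coinsurance: £4,450 × 10% = £445.
Cumulative spending £1,080 + £445 = £1,525 stays under the £3,100 maximum.
The insurer covers the remainder: £4,450 − £445 = £4,005.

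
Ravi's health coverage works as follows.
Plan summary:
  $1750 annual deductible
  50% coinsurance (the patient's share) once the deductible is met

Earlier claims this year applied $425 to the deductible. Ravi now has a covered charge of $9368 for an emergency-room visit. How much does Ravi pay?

$5346.50

Remaining deductible: $1750 − $425 = $1325.
After the $1325 deductible portion, $9368 − $1325 = $8043 is subject to coinsurance.
Coinsurance: $8043 × 50% = $4021.50.
That puts the patient's cost at $1325 + $4021.50 = $5346.50.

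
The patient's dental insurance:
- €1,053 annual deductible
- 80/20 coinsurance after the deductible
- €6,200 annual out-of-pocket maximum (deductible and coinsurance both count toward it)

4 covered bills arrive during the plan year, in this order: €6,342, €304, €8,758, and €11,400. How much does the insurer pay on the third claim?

Bill 1, €6,342: €1,053 to deductible, leaving €5,289; 20% of €5,289 = €1,057.80. Cost to patient: €2,110.80. OOP to date €2,110.80. Plan pays €6,342 − €2,110.80 = €4,231.20.
Bill 2, €304: 20% coinsurance on €304 = €60.80. Patient owes €60.80 (running OOP €2,171.60). Insurer: €304 − €60.80 = €243.20.
Bill 3, €8,758: deductible met; 20% of €8,758 = €1,751.60. Patient owes €1,751.60 (running OOP €3,923.20). Insurer: €8,758 − €1,751.60 = €7,006.40.

€7,006.40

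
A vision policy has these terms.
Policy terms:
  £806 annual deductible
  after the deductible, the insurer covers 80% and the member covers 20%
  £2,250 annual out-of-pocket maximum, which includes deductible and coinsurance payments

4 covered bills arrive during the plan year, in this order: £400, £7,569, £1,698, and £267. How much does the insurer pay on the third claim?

#1 (£400): entire amount goes to the deductible. Member owes £400 (running OOP £400). Insurer: £400 − £400 = £0.
#2 (£7,569): £406 finishes the deductible; £7,163 goes to coinsurance; member's 20% is £1,432.60. Member owes £1,838.60 (running OOP £2,238.60). Plan pays £7,569 − £1,838.60 = £5,730.40.
#3 (£1,698): deductible met; 20% of £1,698 = £339.60. OOP would hit £2,578.20 > £2,250, so the cap limits the member to £2,250 − £2,238.60 = £11.40. Insurer: £1,698 − £11.40 = £1,686.60.

£1,686.60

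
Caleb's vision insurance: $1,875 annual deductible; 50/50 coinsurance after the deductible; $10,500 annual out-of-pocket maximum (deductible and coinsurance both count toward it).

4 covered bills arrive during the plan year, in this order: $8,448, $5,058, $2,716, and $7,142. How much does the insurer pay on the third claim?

$1,358

Claim 1 ($8,448): $1,875 finishes the deductible; $6,573 goes to coinsurance; 50% of $6,573 = $3,286.50. Cost to member: $5,161.50. OOP to date $5,161.50. Insurer: $8,448 − $5,161.50 = $3,286.50.
Claim 2 ($5,058): deductible already satisfied, so member's share is 50% × $5,058 = $2,529. Cost to member: $2,529. OOP to date $7,690.50. Plan pays $5,058 − $2,529 = $2,529.
Claim 3 ($2,716): deductible already satisfied, so member's share is 50% × $2,716 = $1,358. Member pays $1,358; OOP now $9,048.50. Plan pays $2,716 − $1,358 = $1,358.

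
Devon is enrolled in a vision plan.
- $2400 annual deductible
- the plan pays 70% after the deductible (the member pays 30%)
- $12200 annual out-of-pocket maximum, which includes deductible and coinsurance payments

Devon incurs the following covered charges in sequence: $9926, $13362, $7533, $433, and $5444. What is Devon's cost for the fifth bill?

$1143.80

Claim 1 — $9926: deductible takes $2400, $7526 remains; 30% of $7526 = $2257.80. Cost to member: $4657.80. OOP to date $4657.80.
Claim 2 — $13362: deductible already satisfied, so member's share is 30% × $13362 = $4008.60. Member pays $4008.60; OOP now $8666.40.
Claim 3 — $7533: deductible already satisfied, so member's share is 30% × $7533 = $2259.90. Member owes $2259.90 (running OOP $10926.30).
Claim 4 — $433: 30% coinsurance on $433 = $129.90. Member owes $129.90 (running OOP $11056.20).
Claim 5 — $5444: deductible met; 30% of $5444 = $1633.20. OOP would hit $12689.40 > $12200, so the cap limits the member to $12200 − $11056.20 = $1143.80.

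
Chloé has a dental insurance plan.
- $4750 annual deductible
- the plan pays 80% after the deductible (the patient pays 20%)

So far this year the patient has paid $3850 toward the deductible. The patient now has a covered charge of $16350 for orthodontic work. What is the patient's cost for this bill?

Remaining deductible: $4750 − $3850 = $900.
That leaves $16350 − $900 = $15450 for coinsurance.
Coinsurance: $15450 × 20% = $3090.
So the patient owes $900 + $3090 = $3990.

$3990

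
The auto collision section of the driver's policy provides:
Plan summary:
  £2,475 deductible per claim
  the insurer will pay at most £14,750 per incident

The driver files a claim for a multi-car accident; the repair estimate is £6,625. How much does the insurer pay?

£4,150

Less the £2,475 deductible: £6,625 − £2,475 = £4,150.
That's under the £14,750 cap, so the insurer reimburses the full £4,150.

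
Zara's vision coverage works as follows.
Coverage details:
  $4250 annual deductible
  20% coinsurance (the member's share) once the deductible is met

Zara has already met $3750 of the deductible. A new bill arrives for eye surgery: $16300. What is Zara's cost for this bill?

$3660

Remaining deductible: $4250 − $3750 = $500.
After the $500 deductible portion, $16300 − $500 = $15800 is subject to coinsurance.
Coinsurance: $15800 × 20% = $3160.
Member responsibility: $500 + $3160 = $3660.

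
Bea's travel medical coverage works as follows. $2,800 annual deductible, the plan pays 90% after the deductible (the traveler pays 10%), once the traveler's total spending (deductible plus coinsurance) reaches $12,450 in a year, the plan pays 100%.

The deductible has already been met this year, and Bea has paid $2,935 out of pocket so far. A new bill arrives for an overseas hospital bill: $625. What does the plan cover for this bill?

$562.50

With the deductible met, the entire $625 is subject to coinsurance.
10% of $625 = $62.50 falls to the traveler.
Year-to-date out-of-pocket becomes $2,935 + $62.50 = $2,997.50, still under the $12,450 maximum, so no cap applies.
The plan picks up $625 − $62.50 = $562.50.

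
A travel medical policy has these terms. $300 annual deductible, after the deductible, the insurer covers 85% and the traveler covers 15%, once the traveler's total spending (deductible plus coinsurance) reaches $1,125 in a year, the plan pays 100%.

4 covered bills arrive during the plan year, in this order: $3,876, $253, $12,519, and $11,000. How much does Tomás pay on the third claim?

$250.65

Claim 1 ($3,876): $300 finishes the deductible; $3,576 goes to coinsurance; coinsurance $3,576 × 15% = $536.40. Traveler owes $836.40 (running OOP $836.40).
Claim 2 ($253): deductible met; 15% of $253 = $37.95. Traveler owes $37.95 (running OOP $874.35).
Claim 3 ($12,519): deductible met; 15% of $12,519 = $1,877.85. Adding that to $874.35 gives $2,752.20, past the $1,125 cap; traveler pays only $1,125 − $874.35 = $250.65.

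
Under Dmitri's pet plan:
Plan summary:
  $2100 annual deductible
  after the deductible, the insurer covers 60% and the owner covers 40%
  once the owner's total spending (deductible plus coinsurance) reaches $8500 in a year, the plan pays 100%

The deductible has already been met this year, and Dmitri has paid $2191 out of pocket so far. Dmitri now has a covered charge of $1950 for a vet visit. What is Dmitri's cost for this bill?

The deductible is already satisfied, so the full bill goes to coinsurance.
Coinsurance: $1950 × 40% = $780.
Cumulative spending $2191 + $780 = $2971 stays under the $8500 maximum.

$780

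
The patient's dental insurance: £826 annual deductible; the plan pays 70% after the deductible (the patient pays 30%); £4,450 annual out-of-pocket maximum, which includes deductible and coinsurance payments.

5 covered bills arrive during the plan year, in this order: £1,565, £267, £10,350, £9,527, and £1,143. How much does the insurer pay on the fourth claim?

Claim 1 (£1,565): £826 to deductible, leaving £739; coinsurance £739 × 30% = £221.70. Cost to patient: £1,047.70. OOP to date £1,047.70. Insurer: £1,565 − £1,047.70 = £517.30.
Claim 2 (£267): deductible already satisfied, so patient's share is 30% × £267 = £80.10. Cost to patient: £80.10. OOP to date £1,127.80. Plan pays £267 − £80.10 = £186.90.
Claim 3 (£10,350): deductible already satisfied, so patient's share is 30% × £10,350 = £3,105. Patient owes £3,105 (running OOP £4,232.80). Plan pays £10,350 − £3,105 = £7,245.
Claim 4 (£9,527): deductible met; 30% of £9,527 = £2,858.10. OOP would hit £7,090.90 > £4,450, so the cap limits the patient to £4,450 − £4,232.80 = £217.20. Plan pays £9,527 − £217.20 = £9,309.80.

£9,309.80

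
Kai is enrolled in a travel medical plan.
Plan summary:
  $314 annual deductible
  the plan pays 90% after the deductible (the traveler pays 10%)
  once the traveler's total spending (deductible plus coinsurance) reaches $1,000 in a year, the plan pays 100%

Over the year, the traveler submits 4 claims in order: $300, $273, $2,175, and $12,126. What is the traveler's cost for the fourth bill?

Claim 1 ($300): fully absorbed by the deductible. Cost to traveler: $300. OOP to date $300.
Claim 2 ($273): $14 finishes the deductible; $259 goes to coinsurance; 10% of $259 = $25.90. Cost to traveler: $39.90. OOP to date $339.90.
Claim 3 ($2,175): deductible met; 10% of $2,175 = $217.50. Traveler pays $217.50; OOP now $557.40.
Claim 4 ($12,126): 10% coinsurance on $12,126 = $1,212.60. That would push OOP to $1,770, over the $1,000 cap, so traveler pays $1,000 − $557.40 = $442.60.

$442.60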